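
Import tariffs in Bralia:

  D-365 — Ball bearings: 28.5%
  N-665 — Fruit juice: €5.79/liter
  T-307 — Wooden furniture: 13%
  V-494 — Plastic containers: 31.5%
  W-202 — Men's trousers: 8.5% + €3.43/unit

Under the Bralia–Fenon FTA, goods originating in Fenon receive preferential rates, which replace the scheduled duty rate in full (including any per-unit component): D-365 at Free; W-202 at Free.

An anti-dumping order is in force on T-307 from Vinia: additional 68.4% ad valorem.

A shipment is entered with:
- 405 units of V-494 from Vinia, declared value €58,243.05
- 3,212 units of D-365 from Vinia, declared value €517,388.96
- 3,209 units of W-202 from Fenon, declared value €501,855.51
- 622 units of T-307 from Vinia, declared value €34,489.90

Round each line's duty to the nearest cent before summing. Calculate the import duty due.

Line 1 (V-494, Vinia, 405 units, €58,243.05):
Base rate for V-494 is 31.5%.
Duty = €58,243.05 × 31.5% = €18,346.56.
Line 2 (D-365, Vinia, 3,212 units, €517,388.96):
Base rate for D-365 is 28.5%.
D-365 has an FTA preferential rate, but origin Vinia is not Fenon; base rate stands.
Duty = €517,388.96 × 28.5% = €147,455.85.
Line 3 (W-202, Fenon, 3,209 units, €501,855.51):
Base rate for W-202 is 8.5% + €3.43/unit.
Origin Fenon qualifies under the Bralia–Fenon agreement and W-202 is covered: preferential rate Free applies instead.
Duty = €501,855.51 × 0% = €0.00.
Line 4 (T-307, Vinia, 622 units, €34,489.90):
Base rate for T-307 is 13%.
Additional duty on T-307 from Vinia: +68.4%. Applied ad valorem rate: 13% + 68.4% = 81.4%.
Duty = €34,489.90 × 81.4% = €28,074.78.
Total = €18,346.56 + €147,455.85 + €0.00 + €28,074.78 = €193,877.19.

€193,877.19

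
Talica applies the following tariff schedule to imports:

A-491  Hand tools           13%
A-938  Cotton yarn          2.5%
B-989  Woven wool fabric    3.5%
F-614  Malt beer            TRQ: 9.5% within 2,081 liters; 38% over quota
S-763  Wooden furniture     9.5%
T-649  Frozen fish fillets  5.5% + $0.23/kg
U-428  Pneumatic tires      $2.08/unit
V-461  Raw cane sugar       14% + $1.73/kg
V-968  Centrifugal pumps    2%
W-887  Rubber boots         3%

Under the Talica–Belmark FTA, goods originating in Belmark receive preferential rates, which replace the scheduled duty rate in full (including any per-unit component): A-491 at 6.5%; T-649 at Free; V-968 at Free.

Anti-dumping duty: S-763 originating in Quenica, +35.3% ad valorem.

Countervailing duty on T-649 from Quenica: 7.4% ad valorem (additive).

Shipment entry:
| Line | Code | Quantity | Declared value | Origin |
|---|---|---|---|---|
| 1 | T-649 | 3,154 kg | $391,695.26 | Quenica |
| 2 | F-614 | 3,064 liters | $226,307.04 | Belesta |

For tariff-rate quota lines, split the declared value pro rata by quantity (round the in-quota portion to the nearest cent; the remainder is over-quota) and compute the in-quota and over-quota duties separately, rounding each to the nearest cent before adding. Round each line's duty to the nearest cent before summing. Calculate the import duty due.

Line 1 (T-649, Quenica, 3,154 kg, $391,695.26):
Base rate for T-649 is 5.5% + $0.23/kg.
T-649 has an FTA preferential rate, but origin Quenica is not Belmark; base rate stands.
Additional duty on T-649 from Quenica: +7.4%. Applied ad valorem rate: 5.5% + 7.4% = 12.9%.
Duty = $391,695.26 × 12.9% + 3,154 × $0.23 = $51,254.11.
Line 2 (F-614, Belesta, 3,064 liters, $226,307.04):
Code F-614 is under a tariff-rate quota (threshold 2,081 liters). In-quota: 2,081 liters at 9.5%; over-quota: 983 liters at 38%.
Pro-rata value split: in-quota = $226,307.04 × 2,081/3,064 = $153,702.66; over-quota = $226,307.04 − $153,702.66 = $72,604.38.
In-quota duty = $153,702.66 × 9.5% = $14,601.75. Over-quota duty = $72,604.38 × 38% = $27,589.66.
Line duty = $14,601.75 + $27,589.66 = $42,191.41.
Total = $51,254.11 + $42,191.41 = $93,445.52.

$93,445.52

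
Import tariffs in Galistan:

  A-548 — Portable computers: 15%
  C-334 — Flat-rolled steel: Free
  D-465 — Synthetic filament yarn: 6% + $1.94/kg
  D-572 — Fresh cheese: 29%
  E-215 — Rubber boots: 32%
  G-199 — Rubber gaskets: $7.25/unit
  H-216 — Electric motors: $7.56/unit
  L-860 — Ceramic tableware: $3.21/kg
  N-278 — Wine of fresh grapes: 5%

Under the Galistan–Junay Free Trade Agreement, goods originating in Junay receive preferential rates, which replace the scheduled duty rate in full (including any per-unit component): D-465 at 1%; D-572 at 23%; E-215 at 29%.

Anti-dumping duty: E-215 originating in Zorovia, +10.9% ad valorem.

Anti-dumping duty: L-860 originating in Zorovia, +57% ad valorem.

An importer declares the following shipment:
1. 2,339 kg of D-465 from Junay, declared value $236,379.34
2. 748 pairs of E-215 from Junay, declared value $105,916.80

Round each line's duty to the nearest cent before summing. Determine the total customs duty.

$33,079.66

Line 1 (D-465, Junay, 2,339 kg, $236,379.34):
Base rate for D-465 is 6% + $1.94/kg.
Origin Junay qualifies under the Galistan–Junay agreement and D-465 is covered: preferential rate 1% applies instead.
Duty = $236,379.34 × 1% = $2,363.79.
Line 2 (E-215, Junay, 748 pairs, $105,916.80):
Base rate for E-215 is 32%.
Origin Junay qualifies under the Galistan–Junay agreement and E-215 is covered: preferential rate 29% applies instead.
The additional-duty order on E-215 targets Zorovia, not Junay; it does not apply.
Duty = $105,916.80 × 29% = $30,715.87.
Total = $2,363.79 + $30,715.87 = $33,079.66.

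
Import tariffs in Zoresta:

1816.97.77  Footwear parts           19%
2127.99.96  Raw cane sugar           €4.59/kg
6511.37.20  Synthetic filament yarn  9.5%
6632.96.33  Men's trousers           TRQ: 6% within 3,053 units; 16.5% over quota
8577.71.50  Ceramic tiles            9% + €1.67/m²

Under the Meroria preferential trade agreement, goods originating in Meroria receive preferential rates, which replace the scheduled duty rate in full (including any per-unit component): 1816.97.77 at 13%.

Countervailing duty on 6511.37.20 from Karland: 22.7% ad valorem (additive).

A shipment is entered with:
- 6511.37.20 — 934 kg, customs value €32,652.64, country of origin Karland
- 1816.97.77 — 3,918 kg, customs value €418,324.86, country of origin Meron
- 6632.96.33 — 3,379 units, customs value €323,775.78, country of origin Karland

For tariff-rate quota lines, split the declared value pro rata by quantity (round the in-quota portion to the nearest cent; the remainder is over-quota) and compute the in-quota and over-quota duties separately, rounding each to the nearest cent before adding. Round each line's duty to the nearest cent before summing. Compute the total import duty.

€112,702.34

Line 1 (6511.37.20, Karland, 934 kg, €32,652.64):
Base rate for 6511.37.20 is 9.5%.
Additional duty on 6511.37.20 from Karland: +22.7%. Applied ad valorem rate: 9.5% + 22.7% = 32.2%.
Duty = €32,652.64 × 32.2% = €10,514.15.
Line 2 (1816.97.77, Meron, 3,918 kg, €418,324.86):
Base rate for 1816.97.77 is 19%.
1816.97.77 has an FTA preferential rate, but origin Meron is not Meroria; base rate stands.
Duty = €418,324.86 × 19% = €79,481.72.
Line 3 (6632.96.33, Karland, 3,379 units, €323,775.78):
Code 6632.96.33 is under a tariff-rate quota (threshold 3,053 units). In-quota: 3,053 units at 6%; over-quota: 326 units at 16.5%.
Pro-rata value split: in-quota = €323,775.78 × 3,053/3,379 = €292,538.46; over-quota = €323,775.78 − €292,538.46 = €31,237.32.
In-quota duty = €292,538.46 × 6% = €17,552.31. Over-quota duty = €31,237.32 × 16.5% = €5,154.16.
Line duty = €17,552.31 + €5,154.16 = €22,706.47.
Total = €10,514.15 + €79,481.72 + €22,706.47 = €112,702.34.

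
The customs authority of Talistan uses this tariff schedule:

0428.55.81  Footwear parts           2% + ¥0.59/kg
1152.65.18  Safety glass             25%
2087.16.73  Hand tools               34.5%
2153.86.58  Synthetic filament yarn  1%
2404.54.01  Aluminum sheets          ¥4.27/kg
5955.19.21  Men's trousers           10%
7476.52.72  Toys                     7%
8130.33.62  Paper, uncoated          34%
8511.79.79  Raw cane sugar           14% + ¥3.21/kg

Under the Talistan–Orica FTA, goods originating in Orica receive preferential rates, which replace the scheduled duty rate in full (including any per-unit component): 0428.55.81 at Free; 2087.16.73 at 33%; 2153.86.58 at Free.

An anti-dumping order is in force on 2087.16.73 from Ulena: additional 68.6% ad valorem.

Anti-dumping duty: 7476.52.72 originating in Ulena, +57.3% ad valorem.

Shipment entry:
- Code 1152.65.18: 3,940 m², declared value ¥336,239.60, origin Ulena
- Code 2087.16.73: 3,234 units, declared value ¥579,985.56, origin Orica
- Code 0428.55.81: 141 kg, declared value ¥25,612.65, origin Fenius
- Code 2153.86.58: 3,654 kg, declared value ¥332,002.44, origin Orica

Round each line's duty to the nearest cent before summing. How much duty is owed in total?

Line 1 (1152.65.18, Ulena, 3,940 m², ¥336,239.60):
Base rate for 1152.65.18 is 25%.
Duty = ¥336,239.60 × 25% = ¥84,059.90.
Line 2 (2087.16.73, Orica, 3,234 units, ¥579,985.56):
Base rate for 2087.16.73 is 34.5%.
Origin Orica qualifies under the Talistan–Orica agreement and 2087.16.73 is covered: preferential rate 33% applies instead.
The additional-duty order on 2087.16.73 targets Ulena, not Orica; it does not apply.
Duty = ¥579,985.56 × 33% = ¥191,395.23.
Line 3 (0428.55.81, Fenius, 141 kg, ¥25,612.65):
Base rate for 0428.55.81 is 2% + ¥0.59/kg.
0428.55.81 has an FTA preferential rate, but origin Fenius is not Orica; base rate stands.
Duty = ¥25,612.65 × 2% + 141 × ¥0.59 = ¥595.44.
Line 4 (2153.86.58, Orica, 3,654 kg, ¥332,002.44):
Base rate for 2153.86.58 is 1%.
Origin Orica qualifies under the Talistan–Orica agreement and 2153.86.58 is covered: preferential rate Free applies instead.
Duty = ¥332,002.44 × 0% = ¥0.00.
Total = ¥84,059.90 + ¥191,395.23 + ¥595.44 + ¥0.00 = ¥276,050.57.

¥276,050.57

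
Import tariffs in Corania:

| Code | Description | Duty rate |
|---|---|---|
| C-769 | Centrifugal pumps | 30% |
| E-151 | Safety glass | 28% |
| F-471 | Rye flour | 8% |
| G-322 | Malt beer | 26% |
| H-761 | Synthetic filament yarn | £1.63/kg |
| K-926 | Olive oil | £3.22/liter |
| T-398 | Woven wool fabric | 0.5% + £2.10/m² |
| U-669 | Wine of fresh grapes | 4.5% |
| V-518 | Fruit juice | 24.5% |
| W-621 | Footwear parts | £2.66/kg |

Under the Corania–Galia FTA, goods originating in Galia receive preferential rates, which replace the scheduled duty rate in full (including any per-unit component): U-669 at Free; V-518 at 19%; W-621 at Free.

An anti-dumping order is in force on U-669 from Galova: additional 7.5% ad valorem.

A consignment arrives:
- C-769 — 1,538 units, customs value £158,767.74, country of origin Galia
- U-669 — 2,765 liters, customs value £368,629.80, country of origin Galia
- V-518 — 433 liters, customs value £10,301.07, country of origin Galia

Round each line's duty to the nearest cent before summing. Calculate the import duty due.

Line 1 (C-769, Galia, 1,538 units, £158,767.74):
Base rate for C-769 is 30%.
Origin Galia is the FTA partner but C-769 is not on the preference list; base rate stands.
Duty = £158,767.74 × 30% = £47,630.32.
Line 2 (U-669, Galia, 2,765 liters, £368,629.80):
Base rate for U-669 is 4.5%.
Origin Galia qualifies under the Corania–Galia agreement and U-669 is covered: preferential rate Free applies instead.
The additional-duty order on U-669 targets Galova, not Galia; it does not apply.
Duty = £368,629.80 × 0% = £0.00.
Line 3 (V-518, Galia, 433 liters, £10,301.07):
Base rate for V-518 is 24.5%.
Origin Galia qualifies under the Corania–Galia agreement and V-518 is covered: preferential rate 19% applies instead.
Duty = £10,301.07 × 19% = £1,957.20.
Total = £47,630.32 + £0.00 + £1,957.20 = £49,587.52.

£49,587.52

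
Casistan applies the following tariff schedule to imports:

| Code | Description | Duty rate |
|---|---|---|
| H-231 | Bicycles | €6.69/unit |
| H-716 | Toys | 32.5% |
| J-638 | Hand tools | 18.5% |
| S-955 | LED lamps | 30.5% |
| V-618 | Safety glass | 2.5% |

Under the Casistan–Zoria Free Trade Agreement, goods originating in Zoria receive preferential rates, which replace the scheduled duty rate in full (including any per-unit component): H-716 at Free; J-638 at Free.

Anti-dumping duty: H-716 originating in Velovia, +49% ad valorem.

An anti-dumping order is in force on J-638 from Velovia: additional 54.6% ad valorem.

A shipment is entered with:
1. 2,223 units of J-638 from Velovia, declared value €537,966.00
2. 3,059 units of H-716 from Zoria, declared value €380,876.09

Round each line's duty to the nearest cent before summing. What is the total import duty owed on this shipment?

Line 1 (J-638, Velovia, 2,223 units, €537,966.00):
Base rate for J-638 is 18.5%.
J-638 has an FTA preferential rate, but origin Velovia is not Zoria; base rate stands.
Additional duty on J-638 from Velovia: +54.6%. Applied ad valorem rate: 18.5% + 54.6% = 73.1%.
Duty = €537,966.00 × 73.1% = €393,253.15.
Line 2 (H-716, Zoria, 3,059 units, €380,876.09):
Base rate for H-716 is 32.5%.
Origin Zoria qualifies under the Casistan–Zoria agreement and H-716 is covered: preferential rate Free applies instead.
The additional-duty order on H-716 targets Velovia, not Zoria; it does not apply.
Duty = €380,876.09 × 0% = €0.00.
Total = €393,253.15 + €0.00 = €393,253.15.

€393,253.15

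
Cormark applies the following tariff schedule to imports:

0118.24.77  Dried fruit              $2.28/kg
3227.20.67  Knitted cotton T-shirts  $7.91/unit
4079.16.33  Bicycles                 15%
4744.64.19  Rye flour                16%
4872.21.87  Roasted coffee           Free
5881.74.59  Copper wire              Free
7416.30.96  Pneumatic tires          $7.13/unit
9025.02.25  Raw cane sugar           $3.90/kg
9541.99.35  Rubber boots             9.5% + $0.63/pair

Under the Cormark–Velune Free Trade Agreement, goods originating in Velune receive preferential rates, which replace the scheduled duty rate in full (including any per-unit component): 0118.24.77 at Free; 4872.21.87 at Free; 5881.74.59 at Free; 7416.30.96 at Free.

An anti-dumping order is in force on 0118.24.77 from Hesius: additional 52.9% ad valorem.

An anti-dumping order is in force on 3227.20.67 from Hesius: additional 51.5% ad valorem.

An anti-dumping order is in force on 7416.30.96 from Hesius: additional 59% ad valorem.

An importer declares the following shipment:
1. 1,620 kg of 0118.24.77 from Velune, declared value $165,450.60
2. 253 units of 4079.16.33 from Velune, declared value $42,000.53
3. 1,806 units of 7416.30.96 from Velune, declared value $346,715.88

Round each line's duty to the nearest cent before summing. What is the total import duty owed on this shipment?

$6,300.08

Line 1 (0118.24.77, Velune, 1,620 kg, $165,450.60):
Base rate for 0118.24.77 is $2.28/kg.
Origin Velune qualifies under the Cormark–Velune agreement and 0118.24.77 is covered: preferential rate Free applies instead.
The additional-duty order on 0118.24.77 targets Hesius, not Velune; it does not apply.
Duty = $165,450.60 × 0% = $0.00.
Line 2 (4079.16.33, Velune, 253 units, $42,000.53):
Base rate for 4079.16.33 is 15%.
Origin Velune is the FTA partner but 4079.16.33 is not on the preference list; base rate stands.
Duty = $42,000.53 × 15% = $6,300.08.
Line 3 (7416.30.96, Velune, 1,806 units, $346,715.88):
Base rate for 7416.30.96 is $7.13/unit.
Origin Velune qualifies under the Cormark–Velune agreement and 7416.30.96 is covered: preferential rate Free applies instead.
The additional-duty order on 7416.30.96 targets Hesius, not Velune; it does not apply.
Duty = $346,715.88 × 0% = $0.00.
Total = $0.00 + $6,300.08 + $0.00 = $6,300.08.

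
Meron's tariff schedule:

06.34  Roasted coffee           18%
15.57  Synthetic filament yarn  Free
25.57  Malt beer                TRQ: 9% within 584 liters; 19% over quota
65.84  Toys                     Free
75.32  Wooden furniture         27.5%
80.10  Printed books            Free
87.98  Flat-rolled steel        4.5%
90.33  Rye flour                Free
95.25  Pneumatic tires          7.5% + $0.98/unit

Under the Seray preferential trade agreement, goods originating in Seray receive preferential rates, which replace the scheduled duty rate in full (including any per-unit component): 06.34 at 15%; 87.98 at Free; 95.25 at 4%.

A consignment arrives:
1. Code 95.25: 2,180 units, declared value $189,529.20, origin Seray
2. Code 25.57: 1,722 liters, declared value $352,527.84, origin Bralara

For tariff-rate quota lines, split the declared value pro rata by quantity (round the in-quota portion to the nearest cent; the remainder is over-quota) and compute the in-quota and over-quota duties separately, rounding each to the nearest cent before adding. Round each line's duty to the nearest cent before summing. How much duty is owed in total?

Line 1 (95.25, Seray, 2,180 units, $189,529.20):
Base rate for 95.25 is 7.5% + $0.98/unit.
Origin Seray qualifies under the Meron–Seray agreement and 95.25 is covered: preferential rate 4% applies instead.
Duty = $189,529.20 × 4% = $7,581.17.
Line 2 (25.57, Bralara, 1,722 liters, $352,527.84):
Code 25.57 is under a tariff-rate quota (threshold 584 liters). In-quota: 584 liters at 9%; over-quota: 1,138 liters at 19%.
Pro-rata value split: in-quota = $352,527.84 × 584/1,722 = $119,556.48; over-quota = $352,527.84 − $119,556.48 = $232,971.36.
In-quota duty = $119,556.48 × 9% = $10,760.08. Over-quota duty = $232,971.36 × 19% = $44,264.56.
Line duty = $10,760.08 + $44,264.56 = $55,024.64.
Total = $7,581.17 + $55,024.64 = $62,605.81.

$62,605.81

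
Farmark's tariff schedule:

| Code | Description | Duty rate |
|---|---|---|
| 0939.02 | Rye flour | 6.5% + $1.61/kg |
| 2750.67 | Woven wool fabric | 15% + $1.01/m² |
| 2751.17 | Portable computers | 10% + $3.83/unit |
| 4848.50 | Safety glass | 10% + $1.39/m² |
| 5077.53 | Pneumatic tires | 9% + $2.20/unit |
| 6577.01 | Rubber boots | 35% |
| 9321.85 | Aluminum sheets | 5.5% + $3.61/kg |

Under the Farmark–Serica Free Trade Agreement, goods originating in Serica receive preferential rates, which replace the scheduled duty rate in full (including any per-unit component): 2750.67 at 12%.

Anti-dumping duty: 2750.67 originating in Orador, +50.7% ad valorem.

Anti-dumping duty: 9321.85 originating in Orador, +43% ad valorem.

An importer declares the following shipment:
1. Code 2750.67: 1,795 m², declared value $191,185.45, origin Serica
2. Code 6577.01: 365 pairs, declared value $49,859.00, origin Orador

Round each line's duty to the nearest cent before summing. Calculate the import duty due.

Line 1 (2750.67, Serica, 1,795 m², $191,185.45):
Base rate for 2750.67 is 15% + $1.01/m².
Origin Serica qualifies under the Farmark–Serica agreement and 2750.67 is covered: preferential rate 12% applies instead.
The additional-duty order on 2750.67 targets Orador, not Serica; it does not apply.
Duty = $191,185.45 × 12% = $22,942.25.
Line 2 (6577.01, Orador, 365 pairs, $49,859.00):
Base rate for 6577.01 is 35%.
Duty = $49,859.00 × 35% = $17,450.65.
Total = $22,942.25 + $17,450.65 = $40,392.90.

$40,392.90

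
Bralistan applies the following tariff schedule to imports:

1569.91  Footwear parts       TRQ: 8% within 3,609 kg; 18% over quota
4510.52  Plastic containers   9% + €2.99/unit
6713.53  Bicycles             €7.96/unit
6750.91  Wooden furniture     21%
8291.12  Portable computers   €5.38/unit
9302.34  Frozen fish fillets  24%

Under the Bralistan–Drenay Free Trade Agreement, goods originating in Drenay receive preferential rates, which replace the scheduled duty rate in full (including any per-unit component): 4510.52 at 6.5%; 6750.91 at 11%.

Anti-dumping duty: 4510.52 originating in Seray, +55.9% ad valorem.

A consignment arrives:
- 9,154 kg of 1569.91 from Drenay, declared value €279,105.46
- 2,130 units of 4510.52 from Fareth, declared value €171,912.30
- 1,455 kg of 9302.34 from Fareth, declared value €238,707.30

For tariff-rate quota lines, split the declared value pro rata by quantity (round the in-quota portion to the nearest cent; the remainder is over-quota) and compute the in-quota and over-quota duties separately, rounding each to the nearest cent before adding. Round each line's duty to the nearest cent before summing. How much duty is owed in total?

€118,365.70

Line 1 (1569.91, Drenay, 9,154 kg, €279,105.46):
Code 1569.91 is under a tariff-rate quota (threshold 3,609 kg). In-quota: 3,609 kg at 8%; over-quota: 5,545 kg at 18%.
Pro-rata value split: in-quota = €279,105.46 × 3,609/9,154 = €110,038.41; over-quota = €279,105.46 − €110,038.41 = €169,067.05.
In-quota duty = €110,038.41 × 8% = €8,803.07. Over-quota duty = €169,067.05 × 18% = €30,432.07.
Line duty = €8,803.07 + €30,432.07 = €39,235.14.
Line 2 (4510.52, Fareth, 2,130 units, €171,912.30):
Base rate for 4510.52 is 9% + €2.99/unit.
4510.52 has an FTA preferential rate, but origin Fareth is not Drenay; base rate stands.
The additional-duty order on 4510.52 targets Seray, not Fareth; it does not apply.
Duty = €171,912.30 × 9% + 2,130 × €2.99 = €21,840.81.
Line 3 (9302.34, Fareth, 1,455 kg, €238,707.30):
Base rate for 9302.34 is 24%.
Duty = €238,707.30 × 24% = €57,289.75.
Total = €39,235.14 + €21,840.81 + €57,289.75 = €118,365.70.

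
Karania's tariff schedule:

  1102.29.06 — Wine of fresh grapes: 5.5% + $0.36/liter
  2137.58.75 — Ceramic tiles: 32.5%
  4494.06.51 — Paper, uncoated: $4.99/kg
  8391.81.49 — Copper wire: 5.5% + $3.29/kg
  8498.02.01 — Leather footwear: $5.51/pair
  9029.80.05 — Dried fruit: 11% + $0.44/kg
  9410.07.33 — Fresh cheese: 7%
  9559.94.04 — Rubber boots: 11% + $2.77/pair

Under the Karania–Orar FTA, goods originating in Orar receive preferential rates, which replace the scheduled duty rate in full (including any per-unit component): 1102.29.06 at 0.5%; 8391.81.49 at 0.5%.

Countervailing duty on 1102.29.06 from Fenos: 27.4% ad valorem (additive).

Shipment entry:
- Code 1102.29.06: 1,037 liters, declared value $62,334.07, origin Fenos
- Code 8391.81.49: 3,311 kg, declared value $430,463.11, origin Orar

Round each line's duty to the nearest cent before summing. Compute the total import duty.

Line 1 (1102.29.06, Fenos, 1,037 liters, $62,334.07):
Base rate for 1102.29.06 is 5.5% + $0.36/liter.
1102.29.06 has an FTA preferential rate, but origin Fenos is not Orar; base rate stands.
Additional duty on 1102.29.06 from Fenos: +27.4%. Applied ad valorem rate: 5.5% + 27.4% = 32.9%.
Duty = $62,334.07 × 32.9% + 1,037 × $0.36 = $20,881.23.
Line 2 (8391.81.49, Orar, 3,311 kg, $430,463.11):
Base rate for 8391.81.49 is 5.5% + $3.29/kg.
Origin Orar qualifies under the Karania–Orar agreement and 8391.81.49 is covered: preferential rate 0.5% applies instead.
Duty = $430,463.11 × 0.5% = $2,152.32.
Total = $20,881.23 + $2,152.32 = $23,033.55.

$23,033.55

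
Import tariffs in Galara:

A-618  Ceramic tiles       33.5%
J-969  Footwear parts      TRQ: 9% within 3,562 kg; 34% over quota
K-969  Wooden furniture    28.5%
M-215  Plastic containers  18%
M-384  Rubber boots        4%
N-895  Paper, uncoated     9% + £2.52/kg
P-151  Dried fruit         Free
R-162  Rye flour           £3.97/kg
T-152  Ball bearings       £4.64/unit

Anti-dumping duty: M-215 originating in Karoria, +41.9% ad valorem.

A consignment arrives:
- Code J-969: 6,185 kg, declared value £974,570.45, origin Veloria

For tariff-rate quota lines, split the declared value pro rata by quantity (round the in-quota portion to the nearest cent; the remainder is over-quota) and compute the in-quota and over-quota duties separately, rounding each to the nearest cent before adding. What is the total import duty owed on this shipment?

Line 1 (J-969, Veloria, 6,185 kg, £974,570.45):
Code J-969 is under a tariff-rate quota (threshold 3,562 kg). In-quota: 3,562 kg at 9%; over-quota: 2,623 kg at 34%.
Pro-rata value split: in-quota = £974,570.45 × 3,562/6,185 = £561,264.34; over-quota = £974,570.45 − £561,264.34 = £413,306.11.
In-quota duty = £561,264.34 × 9% = £50,513.79. Over-quota duty = £413,306.11 × 34% = £140,524.08.
Line duty = £50,513.79 + £140,524.08 = £191,037.87.

£191,037.87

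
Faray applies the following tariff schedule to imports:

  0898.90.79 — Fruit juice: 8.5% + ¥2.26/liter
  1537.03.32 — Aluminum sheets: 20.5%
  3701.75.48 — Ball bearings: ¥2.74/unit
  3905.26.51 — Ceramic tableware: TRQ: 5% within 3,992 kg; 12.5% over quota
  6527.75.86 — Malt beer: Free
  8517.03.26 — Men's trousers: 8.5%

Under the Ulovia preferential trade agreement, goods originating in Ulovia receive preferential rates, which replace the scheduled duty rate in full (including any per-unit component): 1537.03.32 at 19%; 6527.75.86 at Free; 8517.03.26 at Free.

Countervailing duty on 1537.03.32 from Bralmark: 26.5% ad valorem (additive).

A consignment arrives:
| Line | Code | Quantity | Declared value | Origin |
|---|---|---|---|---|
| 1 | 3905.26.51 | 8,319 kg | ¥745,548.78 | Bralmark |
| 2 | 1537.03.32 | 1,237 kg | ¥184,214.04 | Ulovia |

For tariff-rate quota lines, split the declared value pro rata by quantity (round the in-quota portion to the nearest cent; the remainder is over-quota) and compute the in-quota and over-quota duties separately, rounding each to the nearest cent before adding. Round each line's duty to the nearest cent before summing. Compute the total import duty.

Line 1 (3905.26.51, Bralmark, 8,319 kg, ¥745,548.78):
Code 3905.26.51 is under a tariff-rate quota (threshold 3,992 kg). In-quota: 3,992 kg at 5%; over-quota: 4,327 kg at 12.5%.
Pro-rata value split: in-quota = ¥745,548.78 × 3,992/8,319 = ¥357,763.04; over-quota = ¥745,548.78 − ¥357,763.04 = ¥387,785.74.
In-quota duty = ¥357,763.04 × 5% = ¥17,888.15. Over-quota duty = ¥387,785.74 × 12.5% = ¥48,473.22.
Line duty = ¥17,888.15 + ¥48,473.22 = ¥66,361.37.
Line 2 (1537.03.32, Ulovia, 1,237 kg, ¥184,214.04):
Base rate for 1537.03.32 is 20.5%.
Origin Ulovia qualifies under the Faray–Ulovia agreement and 1537.03.32 is covered: preferential rate 19% applies instead.
The additional-duty order on 1537.03.32 targets Bralmark, not Ulovia; it does not apply.
Duty = ¥184,214.04 × 19% = ¥35,000.67.
Total = ¥66,361.37 + ¥35,000.67 = ¥101,362.04.

¥101,362.04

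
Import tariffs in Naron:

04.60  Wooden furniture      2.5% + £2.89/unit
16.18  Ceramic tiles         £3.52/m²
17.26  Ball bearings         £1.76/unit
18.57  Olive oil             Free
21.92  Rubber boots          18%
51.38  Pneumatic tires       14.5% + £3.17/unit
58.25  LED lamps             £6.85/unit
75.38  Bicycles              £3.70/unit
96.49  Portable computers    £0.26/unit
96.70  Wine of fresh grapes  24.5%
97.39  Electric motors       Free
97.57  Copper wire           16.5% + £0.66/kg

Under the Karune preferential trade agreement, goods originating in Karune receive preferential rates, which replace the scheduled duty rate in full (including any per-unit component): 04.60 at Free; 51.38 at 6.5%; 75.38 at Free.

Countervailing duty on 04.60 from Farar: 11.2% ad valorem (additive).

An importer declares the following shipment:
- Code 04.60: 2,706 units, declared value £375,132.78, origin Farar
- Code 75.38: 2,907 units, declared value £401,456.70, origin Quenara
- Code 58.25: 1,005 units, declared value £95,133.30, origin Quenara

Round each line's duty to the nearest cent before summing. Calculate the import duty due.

Line 1 (04.60, Farar, 2,706 units, £375,132.78):
Base rate for 04.60 is 2.5% + £2.89/unit.
04.60 has an FTA preferential rate, but origin Farar is not Karune; base rate stands.
Additional duty on 04.60 from Farar: +11.2%. Applied ad valorem rate: 2.5% + 11.2% = 13.7%.
Duty = £375,132.78 × 13.7% + 2,706 × £2.89 = £59,213.53.
Line 2 (75.38, Quenara, 2,907 units, £401,456.70):
Base rate for 75.38 is £3.70/unit.
75.38 has an FTA preferential rate, but origin Quenara is not Karune; base rate stands.
Duty = 2,907 × £3.70 = £10,755.90.
Line 3 (58.25, Quenara, 1,005 units, £95,133.30):
Base rate for 58.25 is £6.85/unit.
Duty = 1,005 × £6.85 = £6,884.25.
Total = £59,213.53 + £10,755.90 + £6,884.25 = £76,853.68.

£76,853.68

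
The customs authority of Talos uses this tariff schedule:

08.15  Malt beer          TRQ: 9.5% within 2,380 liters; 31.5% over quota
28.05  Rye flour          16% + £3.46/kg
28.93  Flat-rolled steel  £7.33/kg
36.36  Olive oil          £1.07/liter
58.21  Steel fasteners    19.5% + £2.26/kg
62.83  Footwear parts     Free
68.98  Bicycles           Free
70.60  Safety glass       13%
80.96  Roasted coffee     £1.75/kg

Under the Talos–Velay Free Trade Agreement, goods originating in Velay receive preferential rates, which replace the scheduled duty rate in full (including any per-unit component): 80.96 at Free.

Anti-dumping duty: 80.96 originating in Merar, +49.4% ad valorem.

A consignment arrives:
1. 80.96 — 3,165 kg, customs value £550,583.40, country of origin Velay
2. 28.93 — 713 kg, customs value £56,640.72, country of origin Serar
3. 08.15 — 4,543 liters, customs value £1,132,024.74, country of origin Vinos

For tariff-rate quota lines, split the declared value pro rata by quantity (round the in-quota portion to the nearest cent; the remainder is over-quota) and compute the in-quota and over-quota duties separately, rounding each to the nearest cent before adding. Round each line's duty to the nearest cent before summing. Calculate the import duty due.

Line 1 (80.96, Velay, 3,165 kg, £550,583.40):
Base rate for 80.96 is £1.75/kg.
Origin Velay qualifies under the Talos–Velay agreement and 80.96 is covered: preferential rate Free applies instead.
The additional-duty order on 80.96 targets Merar, not Velay; it does not apply.
Duty = £550,583.40 × 0% = £0.00.
Line 2 (28.93, Serar, 713 kg, £56,640.72):
Base rate for 28.93 is £7.33/kg.
Duty = 713 × £7.33 = £5,226.29.
Line 3 (08.15, Vinos, 4,543 liters, £1,132,024.74):
Code 08.15 is under a tariff-rate quota (threshold 2,380 liters). In-quota: 2,380 liters at 9.5%; over-quota: 2,163 liters at 31.5%.
Pro-rata value split: in-quota = £1,132,024.74 × 2,380/4,543 = £593,048.40; over-quota = £1,132,024.74 − £593,048.40 = £538,976.34.
In-quota duty = £593,048.40 × 9.5% = £56,339.60. Over-quota duty = £538,976.34 × 31.5% = £169,777.55.
Line duty = £56,339.60 + £169,777.55 = £226,117.15.
Total = £0.00 + £5,226.29 + £226,117.15 = £231,343.44.

£231,343.44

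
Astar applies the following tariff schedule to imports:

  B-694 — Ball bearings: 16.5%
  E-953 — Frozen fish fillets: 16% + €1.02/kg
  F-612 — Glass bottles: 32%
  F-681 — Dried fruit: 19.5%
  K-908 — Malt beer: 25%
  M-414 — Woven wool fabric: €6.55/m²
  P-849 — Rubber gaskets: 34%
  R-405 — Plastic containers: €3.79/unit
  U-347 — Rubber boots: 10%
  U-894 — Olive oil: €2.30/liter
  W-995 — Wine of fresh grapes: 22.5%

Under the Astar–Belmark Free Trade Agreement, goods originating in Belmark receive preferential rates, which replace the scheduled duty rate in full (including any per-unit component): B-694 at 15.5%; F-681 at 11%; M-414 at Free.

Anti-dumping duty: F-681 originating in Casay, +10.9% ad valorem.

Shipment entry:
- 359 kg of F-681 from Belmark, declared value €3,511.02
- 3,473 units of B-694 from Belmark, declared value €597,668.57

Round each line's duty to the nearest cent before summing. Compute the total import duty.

Line 1 (F-681, Belmark, 359 kg, €3,511.02):
Base rate for F-681 is 19.5%.
Origin Belmark qualifies under the Astar–Belmark agreement and F-681 is covered: preferential rate 11% applies instead.
The additional-duty order on F-681 targets Casay, not Belmark; it does not apply.
Duty = €3,511.02 × 11% = €386.21.
Line 2 (B-694, Belmark, 3,473 units, €597,668.57):
Base rate for B-694 is 16.5%.
Origin Belmark qualifies under the Astar–Belmark agreement and B-694 is covered: preferential rate 15.5% applies instead.
Duty = €597,668.57 × 15.5% = €92,638.63.
Total = €386.21 + €92,638.63 = €93,024.84.

€93,024.84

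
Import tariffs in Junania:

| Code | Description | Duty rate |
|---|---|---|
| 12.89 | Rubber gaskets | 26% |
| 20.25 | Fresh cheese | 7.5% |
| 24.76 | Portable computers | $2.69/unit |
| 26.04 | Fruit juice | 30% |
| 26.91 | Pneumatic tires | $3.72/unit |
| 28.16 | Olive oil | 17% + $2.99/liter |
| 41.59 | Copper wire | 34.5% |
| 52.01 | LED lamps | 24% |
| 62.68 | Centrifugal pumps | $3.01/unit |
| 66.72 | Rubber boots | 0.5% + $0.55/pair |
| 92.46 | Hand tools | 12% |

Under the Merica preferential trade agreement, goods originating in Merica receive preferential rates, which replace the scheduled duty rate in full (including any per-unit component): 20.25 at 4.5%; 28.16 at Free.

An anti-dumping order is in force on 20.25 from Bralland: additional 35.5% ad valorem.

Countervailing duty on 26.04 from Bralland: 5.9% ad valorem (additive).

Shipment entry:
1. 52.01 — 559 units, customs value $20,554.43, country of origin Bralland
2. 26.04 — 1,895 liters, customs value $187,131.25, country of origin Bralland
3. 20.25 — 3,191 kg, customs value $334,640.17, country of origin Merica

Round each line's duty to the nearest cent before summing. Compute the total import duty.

Line 1 (52.01, Bralland, 559 units, $20,554.43):
Base rate for 52.01 is 24%.
Duty = $20,554.43 × 24% = $4,933.06.
Line 2 (26.04, Bralland, 1,895 liters, $187,131.25):
Base rate for 26.04 is 30%.
Additional duty on 26.04 from Bralland: +5.9%. Applied ad valorem rate: 30% + 5.9% = 35.9%.
Duty = $187,131.25 × 35.9% = $67,180.12.
Line 3 (20.25, Merica, 3,191 kg, $334,640.17):
Base rate for 20.25 is 7.5%.
Origin Merica qualifies under the Junania–Merica agreement and 20.25 is covered: preferential rate 4.5% applies instead.
The additional-duty order on 20.25 targets Bralland, not Merica; it does not apply.
Duty = $334,640.17 × 4.5% = $15,058.81.
Total = $4,933.06 + $67,180.12 + $15,058.81 = $87,171.99.

$87,171.99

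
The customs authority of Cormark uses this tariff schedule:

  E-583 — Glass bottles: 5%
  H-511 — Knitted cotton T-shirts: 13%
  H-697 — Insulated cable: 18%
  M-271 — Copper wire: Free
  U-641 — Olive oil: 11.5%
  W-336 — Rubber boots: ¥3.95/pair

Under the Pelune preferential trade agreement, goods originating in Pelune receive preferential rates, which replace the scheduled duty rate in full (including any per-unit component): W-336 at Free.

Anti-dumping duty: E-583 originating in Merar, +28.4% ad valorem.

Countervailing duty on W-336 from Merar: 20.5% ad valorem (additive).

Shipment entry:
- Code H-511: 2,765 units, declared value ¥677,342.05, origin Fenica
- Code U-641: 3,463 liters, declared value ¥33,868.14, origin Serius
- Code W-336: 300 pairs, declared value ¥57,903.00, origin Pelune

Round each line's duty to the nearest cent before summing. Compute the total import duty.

Line 1 (H-511, Fenica, 2,765 units, ¥677,342.05):
Base rate for H-511 is 13%.
Duty = ¥677,342.05 × 13% = ¥88,054.47.
Line 2 (U-641, Serius, 3,463 liters, ¥33,868.14):
Base rate for U-641 is 11.5%.
Duty = ¥33,868.14 × 11.5% = ¥3,894.84.
Line 3 (W-336, Pelune, 300 pairs, ¥57,903.00):
Base rate for W-336 is ¥3.95/pair.
Origin Pelune qualifies under the Cormark–Pelune agreement and W-336 is covered: preferential rate Free applies instead.
The additional-duty order on W-336 targets Merar, not Pelune; it does not apply.
Duty = ¥57,903.00 × 0% = ¥0.00.
Total = ¥88,054.47 + ¥3,894.84 + ¥0.00 = ¥91,949.31.

¥91,949.31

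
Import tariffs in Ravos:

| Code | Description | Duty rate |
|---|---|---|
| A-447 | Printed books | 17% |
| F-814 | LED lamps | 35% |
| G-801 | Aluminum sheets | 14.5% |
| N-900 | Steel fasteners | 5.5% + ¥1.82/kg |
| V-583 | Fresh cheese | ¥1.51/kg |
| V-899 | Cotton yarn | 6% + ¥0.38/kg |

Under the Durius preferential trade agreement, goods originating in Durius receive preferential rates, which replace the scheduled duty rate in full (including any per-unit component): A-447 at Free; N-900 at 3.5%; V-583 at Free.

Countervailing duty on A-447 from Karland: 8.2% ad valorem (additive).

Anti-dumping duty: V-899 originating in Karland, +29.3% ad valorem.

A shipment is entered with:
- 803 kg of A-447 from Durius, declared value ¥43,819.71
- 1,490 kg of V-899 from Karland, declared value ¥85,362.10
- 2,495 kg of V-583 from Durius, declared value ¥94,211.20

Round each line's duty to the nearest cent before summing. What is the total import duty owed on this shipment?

Line 1 (A-447, Durius, 803 kg, ¥43,819.71):
Base rate for A-447 is 17%.
Origin Durius qualifies under the Ravos–Durius agreement and A-447 is covered: preferential rate Free applies instead.
The additional-duty order on A-447 targets Karland, not Durius; it does not apply.
Duty = ¥43,819.71 × 0% = ¥0.00.
Line 2 (V-899, Karland, 1,490 kg, ¥85,362.10):
Base rate for V-899 is 6% + ¥0.38/kg.
Additional duty on V-899 from Karland: +29.3%. Applied ad valorem rate: 6% + 29.3% = 35.3%.
Duty = ¥85,362.10 × 35.3% + 1,490 × ¥0.38 = ¥30,699.02.
Line 3 (V-583, Durius, 2,495 kg, ¥94,211.20):
Base rate for V-583 is ¥1.51/kg.
Origin Durius qualifies under the Ravos–Durius agreement and V-583 is covered: preferential rate Free applies instead.
Duty = ¥94,211.20 × 0% = ¥0.00.
Total = ¥0.00 + ¥30,699.02 + ¥0.00 = ¥30,699.02.

¥30,699.02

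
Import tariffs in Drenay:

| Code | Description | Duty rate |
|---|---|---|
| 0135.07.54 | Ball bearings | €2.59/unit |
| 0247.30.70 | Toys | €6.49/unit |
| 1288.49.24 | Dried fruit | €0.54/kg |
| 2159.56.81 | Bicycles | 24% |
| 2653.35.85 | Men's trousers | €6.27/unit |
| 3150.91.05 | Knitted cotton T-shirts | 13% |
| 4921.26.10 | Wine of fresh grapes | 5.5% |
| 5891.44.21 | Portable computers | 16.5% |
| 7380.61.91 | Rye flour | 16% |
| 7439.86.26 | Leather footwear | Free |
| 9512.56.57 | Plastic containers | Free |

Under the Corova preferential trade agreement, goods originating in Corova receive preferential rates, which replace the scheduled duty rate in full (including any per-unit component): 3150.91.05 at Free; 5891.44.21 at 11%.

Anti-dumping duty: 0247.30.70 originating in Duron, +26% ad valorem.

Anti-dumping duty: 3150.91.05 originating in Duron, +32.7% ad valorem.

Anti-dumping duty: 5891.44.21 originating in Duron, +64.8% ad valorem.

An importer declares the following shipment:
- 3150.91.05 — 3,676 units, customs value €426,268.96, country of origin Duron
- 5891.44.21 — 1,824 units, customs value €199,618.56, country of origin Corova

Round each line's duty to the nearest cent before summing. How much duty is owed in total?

Line 1 (3150.91.05, Duron, 3,676 units, €426,268.96):
Base rate for 3150.91.05 is 13%.
3150.91.05 has an FTA preferential rate, but origin Duron is not Corova; base rate stands.
Additional duty on 3150.91.05 from Duron: +32.7%. Applied ad valorem rate: 13% + 32.7% = 45.7%.
Duty = €426,268.96 × 45.7% = €194,804.91.
Line 2 (5891.44.21, Corova, 1,824 units, €199,618.56):
Base rate for 5891.44.21 is 16.5%.
Origin Corova qualifies under the Drenay–Corova agreement and 5891.44.21 is covered: preferential rate 11% applies instead.
The additional-duty order on 5891.44.21 targets Duron, not Corova; it does not apply.
Duty = €199,618.56 × 11% = €21,958.04.
Total = €194,804.91 + €21,958.04 = €216,762.95.

€216,762.95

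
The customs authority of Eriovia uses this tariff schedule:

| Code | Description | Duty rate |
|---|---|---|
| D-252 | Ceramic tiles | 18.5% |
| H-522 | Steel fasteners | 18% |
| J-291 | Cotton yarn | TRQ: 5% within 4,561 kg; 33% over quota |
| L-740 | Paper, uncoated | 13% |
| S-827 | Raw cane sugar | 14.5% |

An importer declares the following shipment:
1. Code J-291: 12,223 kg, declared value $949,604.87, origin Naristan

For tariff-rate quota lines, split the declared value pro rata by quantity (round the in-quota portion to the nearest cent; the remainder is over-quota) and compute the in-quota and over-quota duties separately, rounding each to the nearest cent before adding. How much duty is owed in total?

$214,153.26

Line 1 (J-291, Naristan, 12,223 kg, $949,604.87):
Code J-291 is under a tariff-rate quota (threshold 4,561 kg). In-quota: 4,561 kg at 5%; over-quota: 7,662 kg at 33%.
Pro-rata value split: in-quota = $949,604.87 × 4,561/12,223 = $354,344.09; over-quota = $949,604.87 − $354,344.09 = $595,260.78.
In-quota duty = $354,344.09 × 5% = $17,717.20. Over-quota duty = $595,260.78 × 33% = $196,436.06.
Line duty = $17,717.20 + $196,436.06 = $214,153.26.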